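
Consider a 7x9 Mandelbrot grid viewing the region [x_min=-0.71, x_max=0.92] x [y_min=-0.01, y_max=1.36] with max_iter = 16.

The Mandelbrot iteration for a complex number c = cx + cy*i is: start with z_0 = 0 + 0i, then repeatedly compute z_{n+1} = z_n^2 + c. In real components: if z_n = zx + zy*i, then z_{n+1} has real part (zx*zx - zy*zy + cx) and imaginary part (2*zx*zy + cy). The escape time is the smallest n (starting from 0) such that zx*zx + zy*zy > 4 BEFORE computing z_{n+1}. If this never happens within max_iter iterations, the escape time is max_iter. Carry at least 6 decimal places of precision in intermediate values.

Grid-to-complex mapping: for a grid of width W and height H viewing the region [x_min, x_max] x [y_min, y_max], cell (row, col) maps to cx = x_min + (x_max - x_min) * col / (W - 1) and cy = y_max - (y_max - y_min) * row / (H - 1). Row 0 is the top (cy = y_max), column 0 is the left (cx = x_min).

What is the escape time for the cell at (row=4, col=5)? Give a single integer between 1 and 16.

z_0 = 0 + 0i, c = 0.6483 + 0.6750i
Iter 1: z = 0.6483 + 0.6750i, |z|^2 = 0.8760
Iter 2: z = 0.6130 + 1.5502i, |z|^2 = 2.7791
Iter 3: z = -1.3791 + 2.5757i, |z|^2 = 8.5364
Escaped at iteration 3

Answer: 3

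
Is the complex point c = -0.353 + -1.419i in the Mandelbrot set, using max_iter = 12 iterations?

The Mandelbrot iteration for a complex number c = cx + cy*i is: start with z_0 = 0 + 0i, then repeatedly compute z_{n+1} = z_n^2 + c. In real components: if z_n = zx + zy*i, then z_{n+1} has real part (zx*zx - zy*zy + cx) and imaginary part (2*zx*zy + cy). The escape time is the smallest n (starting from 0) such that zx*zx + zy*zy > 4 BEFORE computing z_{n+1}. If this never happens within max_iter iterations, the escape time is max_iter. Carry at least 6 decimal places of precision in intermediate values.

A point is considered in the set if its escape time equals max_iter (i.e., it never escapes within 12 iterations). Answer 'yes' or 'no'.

z_0 = 0 + 0i, c = -0.3530 + -1.4190i
Iter 1: z = -0.3530 + -1.4190i, |z|^2 = 2.1382
Iter 2: z = -2.2420 + -0.4172i, |z|^2 = 5.2004
Escaped at iteration 2

Answer: no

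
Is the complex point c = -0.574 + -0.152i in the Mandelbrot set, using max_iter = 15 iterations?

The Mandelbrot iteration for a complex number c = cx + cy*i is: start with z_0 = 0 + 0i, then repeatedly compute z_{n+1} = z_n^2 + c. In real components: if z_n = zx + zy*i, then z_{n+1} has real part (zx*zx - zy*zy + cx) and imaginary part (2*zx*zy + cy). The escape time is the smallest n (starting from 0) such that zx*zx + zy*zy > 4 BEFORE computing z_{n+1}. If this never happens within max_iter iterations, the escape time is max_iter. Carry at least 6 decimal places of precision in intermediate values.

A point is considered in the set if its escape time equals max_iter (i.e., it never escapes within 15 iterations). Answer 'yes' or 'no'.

z_0 = 0 + 0i, c = -0.5740 + -0.1520i
Iter 1: z = -0.5740 + -0.1520i, |z|^2 = 0.3526
Iter 2: z = -0.2676 + 0.0225i, |z|^2 = 0.0721
Iter 3: z = -0.5029 + -0.1640i, |z|^2 = 0.2798
Iter 4: z = -0.3480 + 0.0130i, |z|^2 = 0.1213
Iter 5: z = -0.4531 + -0.1610i, |z|^2 = 0.2312
Iter 6: z = -0.3947 + -0.0061i, |z|^2 = 0.1558
Iter 7: z = -0.4183 + -0.1472i, |z|^2 = 0.1966
Iter 8: z = -0.4207 + -0.0289i, |z|^2 = 0.1778
Iter 9: z = -0.3978 + -0.1277i, |z|^2 = 0.1746
Iter 10: z = -0.4320 + -0.0504i, |z|^2 = 0.1892
Iter 11: z = -0.3899 + -0.1085i, |z|^2 = 0.1638
Iter 12: z = -0.4338 + -0.0674i, |z|^2 = 0.1927
Iter 13: z = -0.3904 + -0.0935i, |z|^2 = 0.1612
Iter 14: z = -0.4303 + -0.0790i, |z|^2 = 0.1914
Did not escape in 15 iterations → in set

Answer: yes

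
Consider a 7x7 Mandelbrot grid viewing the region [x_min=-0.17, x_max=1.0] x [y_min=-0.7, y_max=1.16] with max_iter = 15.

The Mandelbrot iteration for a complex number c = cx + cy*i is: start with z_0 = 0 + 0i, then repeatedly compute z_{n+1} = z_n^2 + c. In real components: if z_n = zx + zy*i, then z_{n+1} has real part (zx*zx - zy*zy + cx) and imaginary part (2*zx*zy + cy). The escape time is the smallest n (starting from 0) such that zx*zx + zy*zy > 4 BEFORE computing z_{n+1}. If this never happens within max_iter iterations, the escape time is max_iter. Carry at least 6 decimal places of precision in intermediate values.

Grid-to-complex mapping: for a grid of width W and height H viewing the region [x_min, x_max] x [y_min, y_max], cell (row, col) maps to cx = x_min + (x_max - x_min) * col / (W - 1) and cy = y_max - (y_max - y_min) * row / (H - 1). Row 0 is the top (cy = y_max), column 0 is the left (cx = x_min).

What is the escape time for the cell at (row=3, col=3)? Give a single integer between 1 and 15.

z_0 = 0 + 0i, c = 0.4150 + 0.2300i
Iter 1: z = 0.4150 + 0.2300i, |z|^2 = 0.2251
Iter 2: z = 0.5343 + 0.4209i, |z|^2 = 0.4627
Iter 3: z = 0.5233 + 0.6798i, |z|^2 = 0.7360
Iter 4: z = 0.2268 + 0.9415i, |z|^2 = 0.9379
Iter 5: z = -0.4201 + 0.6570i, |z|^2 = 0.6081
Iter 6: z = 0.1598 + -0.3220i, |z|^2 = 0.1292
Iter 7: z = 0.3369 + 0.1271i, |z|^2 = 0.1296
Iter 8: z = 0.5123 + 0.3156i, |z|^2 = 0.3621
Iter 9: z = 0.5778 + 0.5534i, |z|^2 = 0.6402
Iter 10: z = 0.4426 + 0.8696i, |z|^2 = 0.9521
Iter 11: z = -0.1452 + 0.9998i, |z|^2 = 1.0207
Iter 12: z = -0.5635 + -0.0604i, |z|^2 = 0.3212
Iter 13: z = 0.7289 + 0.2980i, |z|^2 = 0.6201
Iter 14: z = 0.8575 + 0.6645i, |z|^2 = 1.1768

Answer: 15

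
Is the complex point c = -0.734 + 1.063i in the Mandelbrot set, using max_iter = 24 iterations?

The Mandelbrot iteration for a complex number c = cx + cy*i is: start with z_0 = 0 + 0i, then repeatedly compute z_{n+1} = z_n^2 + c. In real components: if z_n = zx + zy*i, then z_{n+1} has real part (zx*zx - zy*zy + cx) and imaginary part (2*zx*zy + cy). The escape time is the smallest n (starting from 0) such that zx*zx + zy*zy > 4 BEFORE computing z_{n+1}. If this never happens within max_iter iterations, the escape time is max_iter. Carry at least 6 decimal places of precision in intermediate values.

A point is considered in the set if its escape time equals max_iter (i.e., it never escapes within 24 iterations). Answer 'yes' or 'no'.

Answer: no

Derivation:
z_0 = 0 + 0i, c = -0.7340 + 1.0630i
Iter 1: z = -0.7340 + 1.0630i, |z|^2 = 1.6687
Iter 2: z = -1.3252 + -0.4975i, |z|^2 = 2.0037
Iter 3: z = 0.7747 + 2.3815i, |z|^2 = 6.2719
Escaped at iteration 3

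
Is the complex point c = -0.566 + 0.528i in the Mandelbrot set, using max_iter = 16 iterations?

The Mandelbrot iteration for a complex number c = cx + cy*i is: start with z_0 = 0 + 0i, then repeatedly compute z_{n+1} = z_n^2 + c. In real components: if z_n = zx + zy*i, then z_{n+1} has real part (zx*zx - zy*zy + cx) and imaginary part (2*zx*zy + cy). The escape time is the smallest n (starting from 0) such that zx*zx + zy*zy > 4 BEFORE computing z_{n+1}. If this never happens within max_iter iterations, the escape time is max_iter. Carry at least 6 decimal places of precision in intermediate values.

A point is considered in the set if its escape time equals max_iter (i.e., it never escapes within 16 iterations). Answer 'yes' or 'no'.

Answer: no

Derivation:
z_0 = 0 + 0i, c = -0.5660 + 0.5280i
Iter 1: z = -0.5660 + 0.5280i, |z|^2 = 0.5991
Iter 2: z = -0.5244 + -0.0697i, |z|^2 = 0.2799
Iter 3: z = -0.2958 + 0.6011i, |z|^2 = 0.4488
Iter 4: z = -0.8398 + 0.1723i, |z|^2 = 0.7350
Iter 5: z = 0.1096 + 0.2385i, |z|^2 = 0.0689
Iter 6: z = -0.6109 + 0.5803i, |z|^2 = 0.7099
Iter 7: z = -0.5295 + -0.1810i, |z|^2 = 0.3131
Iter 8: z = -0.3183 + 0.7196i, |z|^2 = 0.6192
Iter 9: z = -0.9825 + 0.0698i, |z|^2 = 0.9703
Iter 10: z = 0.3945 + 0.3908i, |z|^2 = 0.3084
Iter 11: z = -0.5631 + 0.8364i, |z|^2 = 1.0166
Iter 12: z = -0.9484 + -0.4139i, |z|^2 = 1.0709
Iter 13: z = 0.1622 + 1.3131i, |z|^2 = 1.7506
Iter 14: z = -2.2640 + 0.9541i, |z|^2 = 6.0358
Escaped at iteration 14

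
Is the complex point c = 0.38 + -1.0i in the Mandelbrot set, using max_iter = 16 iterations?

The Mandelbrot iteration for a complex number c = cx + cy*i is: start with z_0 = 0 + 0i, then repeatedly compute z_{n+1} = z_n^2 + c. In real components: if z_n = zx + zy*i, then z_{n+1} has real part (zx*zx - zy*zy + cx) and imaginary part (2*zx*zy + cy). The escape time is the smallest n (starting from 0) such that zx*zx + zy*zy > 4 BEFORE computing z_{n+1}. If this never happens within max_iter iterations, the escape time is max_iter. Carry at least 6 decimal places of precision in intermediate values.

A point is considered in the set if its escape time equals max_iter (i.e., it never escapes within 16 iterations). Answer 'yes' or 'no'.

Answer: no

Derivation:
z_0 = 0 + 0i, c = 0.3800 + -1.0000i
Iter 1: z = 0.3800 + -1.0000i, |z|^2 = 1.1444
Iter 2: z = -0.4756 + -1.7600i, |z|^2 = 3.3238
Iter 3: z = -2.4914 + 0.6741i, |z|^2 = 6.6615
Escaped at iteration 3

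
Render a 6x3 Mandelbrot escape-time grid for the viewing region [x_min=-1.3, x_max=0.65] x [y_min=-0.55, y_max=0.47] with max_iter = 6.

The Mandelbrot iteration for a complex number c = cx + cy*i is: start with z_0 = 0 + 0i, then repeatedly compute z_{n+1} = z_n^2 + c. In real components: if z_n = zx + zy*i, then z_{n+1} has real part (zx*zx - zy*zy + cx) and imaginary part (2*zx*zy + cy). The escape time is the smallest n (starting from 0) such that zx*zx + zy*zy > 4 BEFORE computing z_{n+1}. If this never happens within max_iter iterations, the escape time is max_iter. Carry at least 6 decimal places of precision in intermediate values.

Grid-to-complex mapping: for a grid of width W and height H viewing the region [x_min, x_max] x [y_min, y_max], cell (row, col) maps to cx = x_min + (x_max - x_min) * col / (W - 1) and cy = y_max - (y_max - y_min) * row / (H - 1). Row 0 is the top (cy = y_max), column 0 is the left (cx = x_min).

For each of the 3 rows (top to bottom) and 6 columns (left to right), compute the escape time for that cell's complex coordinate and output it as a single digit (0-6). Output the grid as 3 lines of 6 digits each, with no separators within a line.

Answer: 466663
666664
356663

Derivation:
(row=0, col=0): c = -1.3000 + 0.4700i → escape time 4
(row=0, col=1): c = -0.9100 + 0.4700i → escape time 6
(row=0, col=2): c = -0.5200 + 0.4700i → escape time 6
(row=0, col=3): c = -0.1300 + 0.4700i → escape time 6
(row=0, col=4): c = 0.2600 + 0.4700i → escape time 6
(row=0, col=5): c = 0.6500 + 0.4700i → escape time 3
(row=1, col=0): c = -1.3000 + -0.0400i → escape time 6
(row=1, col=1): c = -0.9100 + -0.0400i → escape time 6
(row=1, col=2): c = -0.5200 + -0.0400i → escape time 6
(row=1, col=3): c = -0.1300 + -0.0400i → escape time 6
(row=1, col=4): c = 0.2600 + -0.0400i → escape time 6
(row=1, col=5): c = 0.6500 + -0.0400i → escape time 4
(row=2, col=0): c = -1.3000 + -0.5500i → escape time 3
(row=2, col=1): c = -0.9100 + -0.5500i → escape time 5
(row=2, col=2): c = -0.5200 + -0.5500i → escape time 6
(row=2, col=3): c = -0.1300 + -0.5500i → escape time 6
(row=2, col=4): c = 0.2600 + -0.5500i → escape time 6
(row=2, col=5): c = 0.6500 + -0.5500i → escape time 3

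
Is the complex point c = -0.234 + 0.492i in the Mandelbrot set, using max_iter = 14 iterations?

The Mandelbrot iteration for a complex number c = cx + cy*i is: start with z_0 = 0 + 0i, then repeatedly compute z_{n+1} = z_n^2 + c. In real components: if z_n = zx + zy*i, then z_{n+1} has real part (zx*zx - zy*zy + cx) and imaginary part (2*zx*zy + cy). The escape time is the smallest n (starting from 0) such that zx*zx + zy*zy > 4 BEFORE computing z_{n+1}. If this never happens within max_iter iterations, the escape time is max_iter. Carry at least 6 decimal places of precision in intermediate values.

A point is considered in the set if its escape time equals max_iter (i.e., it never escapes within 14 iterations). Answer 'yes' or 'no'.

z_0 = 0 + 0i, c = -0.2340 + 0.4920i
Iter 1: z = -0.2340 + 0.4920i, |z|^2 = 0.2968
Iter 2: z = -0.4213 + 0.2617i, |z|^2 = 0.2460
Iter 3: z = -0.1250 + 0.2715i, |z|^2 = 0.0893
Iter 4: z = -0.2921 + 0.4241i, |z|^2 = 0.2652
Iter 5: z = -0.3286 + 0.2443i, |z|^2 = 0.1676
Iter 6: z = -0.1857 + 0.3315i, |z|^2 = 0.1444
Iter 7: z = -0.3094 + 0.3689i, |z|^2 = 0.2318
Iter 8: z = -0.2744 + 0.2637i, |z|^2 = 0.1448
Iter 9: z = -0.2283 + 0.3473i, |z|^2 = 0.1727
Iter 10: z = -0.3025 + 0.3334i, |z|^2 = 0.2027
Iter 11: z = -0.2537 + 0.2903i, |z|^2 = 0.1486
Iter 12: z = -0.2539 + 0.3447i, |z|^2 = 0.1833
Iter 13: z = -0.2884 + 0.3169i, |z|^2 = 0.1836
Did not escape in 14 iterations → in set

Answer: yes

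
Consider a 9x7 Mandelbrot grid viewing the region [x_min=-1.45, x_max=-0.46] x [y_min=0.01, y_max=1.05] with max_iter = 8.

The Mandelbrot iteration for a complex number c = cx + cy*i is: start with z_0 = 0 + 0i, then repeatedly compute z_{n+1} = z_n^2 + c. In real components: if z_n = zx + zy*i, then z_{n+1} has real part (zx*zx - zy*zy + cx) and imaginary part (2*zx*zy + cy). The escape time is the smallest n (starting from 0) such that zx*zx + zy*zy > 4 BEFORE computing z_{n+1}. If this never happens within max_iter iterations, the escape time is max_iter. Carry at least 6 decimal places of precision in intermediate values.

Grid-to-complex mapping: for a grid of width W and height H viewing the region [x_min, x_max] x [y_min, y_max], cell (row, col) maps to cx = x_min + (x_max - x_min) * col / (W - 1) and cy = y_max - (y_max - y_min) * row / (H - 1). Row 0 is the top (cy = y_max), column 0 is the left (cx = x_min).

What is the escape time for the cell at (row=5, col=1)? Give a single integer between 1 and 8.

z_0 = 0 + 0i, c = -1.3262 + 0.1833i
Iter 1: z = -1.3262 + 0.1833i, |z|^2 = 1.7926
Iter 2: z = 0.3991 + -0.3030i, |z|^2 = 0.2510
Iter 3: z = -1.2588 + -0.0585i, |z|^2 = 1.5879
Iter 4: z = 0.2548 + 0.3305i, |z|^2 = 0.1742
Iter 5: z = -1.3706 + 0.3518i, |z|^2 = 2.0022
Iter 6: z = 0.4284 + -0.7810i, |z|^2 = 0.7935
Iter 7: z = -1.7527 + -0.4859i, |z|^2 = 3.3079

Answer: 8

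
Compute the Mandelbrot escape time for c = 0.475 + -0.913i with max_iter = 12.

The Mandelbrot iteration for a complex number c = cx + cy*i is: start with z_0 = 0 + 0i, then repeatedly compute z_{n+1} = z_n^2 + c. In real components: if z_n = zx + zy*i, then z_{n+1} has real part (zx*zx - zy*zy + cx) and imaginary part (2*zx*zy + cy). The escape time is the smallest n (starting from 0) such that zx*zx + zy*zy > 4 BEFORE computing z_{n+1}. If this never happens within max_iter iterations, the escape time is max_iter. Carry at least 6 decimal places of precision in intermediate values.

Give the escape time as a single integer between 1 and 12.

Answer: 3

Derivation:
z_0 = 0 + 0i, c = 0.4750 + -0.9130i
Iter 1: z = 0.4750 + -0.9130i, |z|^2 = 1.0592
Iter 2: z = -0.1329 + -1.7803i, |z|^2 = 3.1873
Iter 3: z = -2.6770 + -0.4396i, |z|^2 = 7.3595
Escaped at iteration 3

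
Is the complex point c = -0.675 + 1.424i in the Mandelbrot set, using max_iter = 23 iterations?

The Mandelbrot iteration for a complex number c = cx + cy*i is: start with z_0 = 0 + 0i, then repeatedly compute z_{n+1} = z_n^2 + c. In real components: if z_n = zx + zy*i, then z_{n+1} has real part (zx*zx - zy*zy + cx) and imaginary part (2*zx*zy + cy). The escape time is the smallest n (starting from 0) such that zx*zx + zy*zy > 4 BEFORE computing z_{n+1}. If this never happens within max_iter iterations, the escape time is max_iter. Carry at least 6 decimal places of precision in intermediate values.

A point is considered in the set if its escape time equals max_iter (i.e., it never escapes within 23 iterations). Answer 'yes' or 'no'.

z_0 = 0 + 0i, c = -0.6750 + 1.4240i
Iter 1: z = -0.6750 + 1.4240i, |z|^2 = 2.4834
Iter 2: z = -2.2472 + -0.4984i, |z|^2 = 5.2981
Escaped at iteration 2

Answer: no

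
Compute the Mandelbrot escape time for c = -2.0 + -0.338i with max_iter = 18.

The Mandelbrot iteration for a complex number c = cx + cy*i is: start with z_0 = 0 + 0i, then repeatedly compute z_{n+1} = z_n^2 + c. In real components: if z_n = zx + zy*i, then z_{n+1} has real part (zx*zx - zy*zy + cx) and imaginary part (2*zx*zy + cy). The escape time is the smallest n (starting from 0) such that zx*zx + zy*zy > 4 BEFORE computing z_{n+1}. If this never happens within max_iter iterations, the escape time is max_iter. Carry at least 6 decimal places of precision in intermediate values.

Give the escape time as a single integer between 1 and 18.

Answer: 1

Derivation:
z_0 = 0 + 0i, c = -2.0000 + -0.3380i
Iter 1: z = -2.0000 + -0.3380i, |z|^2 = 4.1142
Escaped at iteration 1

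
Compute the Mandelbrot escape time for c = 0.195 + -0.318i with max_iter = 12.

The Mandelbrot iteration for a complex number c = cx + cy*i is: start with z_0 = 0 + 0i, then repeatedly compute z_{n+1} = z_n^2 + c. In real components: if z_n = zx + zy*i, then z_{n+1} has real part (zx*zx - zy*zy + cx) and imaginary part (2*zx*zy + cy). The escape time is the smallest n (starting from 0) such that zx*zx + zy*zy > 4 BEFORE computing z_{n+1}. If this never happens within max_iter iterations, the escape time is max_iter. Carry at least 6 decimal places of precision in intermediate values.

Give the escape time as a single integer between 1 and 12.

Answer: 12

Derivation:
z_0 = 0 + 0i, c = 0.1950 + -0.3180i
Iter 1: z = 0.1950 + -0.3180i, |z|^2 = 0.1391
Iter 2: z = 0.1319 + -0.4420i, |z|^2 = 0.2128
Iter 3: z = 0.0170 + -0.4346i, |z|^2 = 0.1892
Iter 4: z = 0.0064 + -0.3328i, |z|^2 = 0.1108
Iter 5: z = 0.0843 + -0.3223i, |z|^2 = 0.1110
Iter 6: z = 0.0983 + -0.3723i, |z|^2 = 0.1483
Iter 7: z = 0.0660 + -0.3912i, |z|^2 = 0.1574
Iter 8: z = 0.0464 + -0.3697i, |z|^2 = 0.1388
Iter 9: z = 0.0605 + -0.3523i, |z|^2 = 0.1278
Iter 10: z = 0.0746 + -0.3606i, |z|^2 = 0.1356
Iter 11: z = 0.0705 + -0.3718i, |z|^2 = 0.1432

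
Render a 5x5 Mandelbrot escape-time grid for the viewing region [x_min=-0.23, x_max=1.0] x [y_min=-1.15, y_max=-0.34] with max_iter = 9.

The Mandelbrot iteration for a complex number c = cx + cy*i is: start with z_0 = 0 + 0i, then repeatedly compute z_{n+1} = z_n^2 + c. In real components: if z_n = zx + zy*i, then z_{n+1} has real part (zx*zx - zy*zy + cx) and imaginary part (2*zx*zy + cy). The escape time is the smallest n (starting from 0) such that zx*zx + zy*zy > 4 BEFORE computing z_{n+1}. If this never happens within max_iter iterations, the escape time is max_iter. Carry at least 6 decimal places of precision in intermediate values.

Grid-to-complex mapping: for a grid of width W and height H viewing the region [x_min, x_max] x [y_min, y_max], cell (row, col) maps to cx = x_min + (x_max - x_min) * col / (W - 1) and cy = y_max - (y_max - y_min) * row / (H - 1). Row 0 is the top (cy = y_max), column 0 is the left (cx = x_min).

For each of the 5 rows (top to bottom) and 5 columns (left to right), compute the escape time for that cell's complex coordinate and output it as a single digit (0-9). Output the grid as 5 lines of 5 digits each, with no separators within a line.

Answer: 99932
99932
98432
75322
43222

Derivation:
(row=0, col=0): c = -0.2300 + -0.3400i → escape time 9
(row=0, col=1): c = 0.0775 + -0.3400i → escape time 9
(row=0, col=2): c = 0.3850 + -0.3400i → escape time 9
(row=0, col=3): c = 0.6925 + -0.3400i → escape time 3
(row=0, col=4): c = 1.0000 + -0.3400i → escape time 2
(row=1, col=0): c = -0.2300 + -0.5425i → escape time 9
(row=1, col=1): c = 0.0775 + -0.5425i → escape time 9
(row=1, col=2): c = 0.3850 + -0.5425i → escape time 9
(row=1, col=3): c = 0.6925 + -0.5425i → escape time 3
(row=1, col=4): c = 1.0000 + -0.5425i → escape time 2
(row=2, col=0): c = -0.2300 + -0.7450i → escape time 9
(row=2, col=1): c = 0.0775 + -0.7450i → escape time 8
(row=2, col=2): c = 0.3850 + -0.7450i → escape time 4
(row=2, col=3): c = 0.6925 + -0.7450i → escape time 3
(row=2, col=4): c = 1.0000 + -0.7450i → escape time 2
(row=3, col=0): c = -0.2300 + -0.9475i → escape time 7
(row=3, col=1): c = 0.0775 + -0.9475i → escape time 5
(row=3, col=2): c = 0.3850 + -0.9475i → escape time 3
(row=3, col=3): c = 0.6925 + -0.9475i → escape time 2
(row=3, col=4): c = 1.0000 + -0.9475i → escape time 2
(row=4, col=0): c = -0.2300 + -1.1500i → escape time 4
(row=4, col=1): c = 0.0775 + -1.1500i → escape time 3
(row=4, col=2): c = 0.3850 + -1.1500i → escape time 2
(row=4, col=3): c = 0.6925 + -1.1500i → escape time 2
(row=4, col=4): c = 1.0000 + -1.1500i → escape time 2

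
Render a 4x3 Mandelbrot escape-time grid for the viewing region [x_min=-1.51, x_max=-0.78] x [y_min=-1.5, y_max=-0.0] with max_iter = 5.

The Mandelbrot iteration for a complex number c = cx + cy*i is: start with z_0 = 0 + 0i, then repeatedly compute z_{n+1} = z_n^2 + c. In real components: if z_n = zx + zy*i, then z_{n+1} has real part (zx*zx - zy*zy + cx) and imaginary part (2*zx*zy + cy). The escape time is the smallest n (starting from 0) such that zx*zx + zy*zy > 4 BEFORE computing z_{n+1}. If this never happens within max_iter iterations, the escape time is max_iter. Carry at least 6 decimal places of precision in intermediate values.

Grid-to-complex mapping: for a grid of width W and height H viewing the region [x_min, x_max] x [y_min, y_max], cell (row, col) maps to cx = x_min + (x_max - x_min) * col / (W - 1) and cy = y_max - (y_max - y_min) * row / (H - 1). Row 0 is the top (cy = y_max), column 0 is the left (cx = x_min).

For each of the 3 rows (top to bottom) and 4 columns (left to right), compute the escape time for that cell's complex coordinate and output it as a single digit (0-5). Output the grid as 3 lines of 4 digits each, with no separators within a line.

(row=0, col=0): c = -1.5100 + -0.0000i → escape time 5
(row=0, col=1): c = -1.2667 + -0.0000i → escape time 5
(row=0, col=2): c = -1.0233 + -0.0000i → escape time 5
(row=0, col=3): c = -0.7800 + -0.0000i → escape time 5
(row=1, col=0): c = -1.5100 + -0.7500i → escape time 3
(row=1, col=1): c = -1.2667 + -0.7500i → escape time 3
(row=1, col=2): c = -1.0233 + -0.7500i → escape time 3
(row=1, col=3): c = -0.7800 + -0.7500i → escape time 4
(row=2, col=0): c = -1.5100 + -1.5000i → escape time 1
(row=2, col=1): c = -1.2667 + -1.5000i → escape time 2
(row=2, col=2): c = -1.0233 + -1.5000i → escape time 2
(row=2, col=3): c = -0.7800 + -1.5000i → escape time 2

Answer: 5555
3334
1222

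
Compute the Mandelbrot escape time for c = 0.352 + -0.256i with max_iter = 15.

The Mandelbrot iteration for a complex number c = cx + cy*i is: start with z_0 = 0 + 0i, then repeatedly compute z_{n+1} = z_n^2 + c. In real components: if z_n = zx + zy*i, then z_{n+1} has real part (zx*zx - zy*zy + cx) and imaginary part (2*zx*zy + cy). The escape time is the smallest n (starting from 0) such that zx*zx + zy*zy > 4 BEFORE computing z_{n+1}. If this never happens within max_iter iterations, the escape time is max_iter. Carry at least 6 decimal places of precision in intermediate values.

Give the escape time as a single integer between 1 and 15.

Answer: 15

Derivation:
z_0 = 0 + 0i, c = 0.3520 + -0.2560i
Iter 1: z = 0.3520 + -0.2560i, |z|^2 = 0.1894
Iter 2: z = 0.4104 + -0.4362i, |z|^2 = 0.3587
Iter 3: z = 0.3301 + -0.6140i, |z|^2 = 0.4860
Iter 4: z = 0.0839 + -0.6614i, |z|^2 = 0.4445
Iter 5: z = -0.0784 + -0.3670i, |z|^2 = 0.1409
Iter 6: z = 0.2234 + -0.1985i, |z|^2 = 0.0893
Iter 7: z = 0.3625 + -0.3447i, |z|^2 = 0.2502
Iter 8: z = 0.3646 + -0.5059i, |z|^2 = 0.3889
Iter 9: z = 0.2290 + -0.6249i, |z|^2 = 0.4430
Iter 10: z = 0.0139 + -0.5422i, |z|^2 = 0.2942
Iter 11: z = 0.0582 + -0.2711i, |z|^2 = 0.0769
Iter 12: z = 0.2819 + -0.2875i, |z|^2 = 0.1622
Iter 13: z = 0.3488 + -0.4181i, |z|^2 = 0.2965
Iter 14: z = 0.2988 + -0.5477i, |z|^2 = 0.3892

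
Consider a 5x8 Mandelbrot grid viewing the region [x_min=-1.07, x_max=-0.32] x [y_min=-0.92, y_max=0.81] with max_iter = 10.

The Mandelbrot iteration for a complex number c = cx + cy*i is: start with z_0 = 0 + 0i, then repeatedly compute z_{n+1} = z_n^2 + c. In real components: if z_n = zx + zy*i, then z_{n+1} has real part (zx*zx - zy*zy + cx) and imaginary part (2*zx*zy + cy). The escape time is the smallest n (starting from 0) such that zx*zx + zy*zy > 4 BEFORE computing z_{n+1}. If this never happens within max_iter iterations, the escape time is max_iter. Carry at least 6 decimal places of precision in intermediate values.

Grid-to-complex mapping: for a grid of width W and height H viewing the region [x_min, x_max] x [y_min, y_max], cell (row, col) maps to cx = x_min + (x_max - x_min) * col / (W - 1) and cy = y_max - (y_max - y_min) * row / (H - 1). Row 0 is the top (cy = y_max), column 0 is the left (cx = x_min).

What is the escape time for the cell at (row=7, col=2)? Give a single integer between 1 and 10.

Answer: 4

Derivation:
z_0 = 0 + 0i, c = -0.6950 + -0.9200i
Iter 1: z = -0.6950 + -0.9200i, |z|^2 = 1.3294
Iter 2: z = -1.0584 + 0.3588i, |z|^2 = 1.2489
Iter 3: z = 0.2964 + -1.6795i, |z|^2 = 2.9086
Iter 4: z = -3.4278 + -1.9157i, |z|^2 = 15.4197
Escaped at iteration 4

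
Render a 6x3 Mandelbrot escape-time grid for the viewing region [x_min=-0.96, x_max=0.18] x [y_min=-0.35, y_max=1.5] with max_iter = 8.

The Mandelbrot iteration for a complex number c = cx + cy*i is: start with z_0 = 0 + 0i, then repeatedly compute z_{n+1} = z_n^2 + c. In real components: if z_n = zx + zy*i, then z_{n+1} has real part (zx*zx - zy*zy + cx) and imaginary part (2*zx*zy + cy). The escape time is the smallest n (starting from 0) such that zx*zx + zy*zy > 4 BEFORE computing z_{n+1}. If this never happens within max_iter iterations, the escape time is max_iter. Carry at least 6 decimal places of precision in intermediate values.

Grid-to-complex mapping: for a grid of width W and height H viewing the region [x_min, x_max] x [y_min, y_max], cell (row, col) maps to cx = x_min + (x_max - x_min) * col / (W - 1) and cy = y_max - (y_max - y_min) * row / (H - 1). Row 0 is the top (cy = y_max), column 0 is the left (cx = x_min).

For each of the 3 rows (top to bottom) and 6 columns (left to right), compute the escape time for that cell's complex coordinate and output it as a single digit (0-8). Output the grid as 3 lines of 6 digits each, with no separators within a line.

Answer: 222222
568888
888888

Derivation:
(row=0, col=0): c = -0.9600 + 1.5000i → escape time 2
(row=0, col=1): c = -0.7320 + 1.5000i → escape time 2
(row=0, col=2): c = -0.5040 + 1.5000i → escape time 2
(row=0, col=3): c = -0.2760 + 1.5000i → escape time 2
(row=0, col=4): c = -0.0480 + 1.5000i → escape time 2
(row=0, col=5): c = 0.1800 + 1.5000i → escape time 2
(row=1, col=0): c = -0.9600 + 0.5750i → escape time 5
(row=1, col=1): c = -0.7320 + 0.5750i → escape time 6
(row=1, col=2): c = -0.5040 + 0.5750i → escape time 8
(row=1, col=3): c = -0.2760 + 0.5750i → escape time 8
(row=1, col=4): c = -0.0480 + 0.5750i → escape time 8
(row=1, col=5): c = 0.1800 + 0.5750i → escape time 8
(row=2, col=0): c = -0.9600 + -0.3500i → escape time 8
(row=2, col=1): c = -0.7320 + -0.3500i → escape time 8
(row=2, col=2): c = -0.5040 + -0.3500i → escape time 8
(row=2, col=3): c = -0.2760 + -0.3500i → escape time 8
(row=2, col=4): c = -0.0480 + -0.3500i → escape time 8
(row=2, col=5): c = 0.1800 + -0.3500i → escape time 8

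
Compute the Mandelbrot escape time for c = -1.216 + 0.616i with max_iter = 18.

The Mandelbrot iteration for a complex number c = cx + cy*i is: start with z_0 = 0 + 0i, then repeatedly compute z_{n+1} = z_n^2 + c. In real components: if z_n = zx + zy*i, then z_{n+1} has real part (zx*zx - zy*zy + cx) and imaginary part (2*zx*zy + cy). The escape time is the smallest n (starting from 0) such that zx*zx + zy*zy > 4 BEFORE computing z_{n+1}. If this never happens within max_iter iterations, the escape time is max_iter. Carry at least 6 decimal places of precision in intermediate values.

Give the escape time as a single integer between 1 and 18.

Answer: 3

Derivation:
z_0 = 0 + 0i, c = -1.2160 + 0.6160i
Iter 1: z = -1.2160 + 0.6160i, |z|^2 = 1.8581
Iter 2: z = -0.1168 + -0.8821i, |z|^2 = 0.7918
Iter 3: z = -1.9805 + 0.8221i, |z|^2 = 4.5981
Escaped at iteration 3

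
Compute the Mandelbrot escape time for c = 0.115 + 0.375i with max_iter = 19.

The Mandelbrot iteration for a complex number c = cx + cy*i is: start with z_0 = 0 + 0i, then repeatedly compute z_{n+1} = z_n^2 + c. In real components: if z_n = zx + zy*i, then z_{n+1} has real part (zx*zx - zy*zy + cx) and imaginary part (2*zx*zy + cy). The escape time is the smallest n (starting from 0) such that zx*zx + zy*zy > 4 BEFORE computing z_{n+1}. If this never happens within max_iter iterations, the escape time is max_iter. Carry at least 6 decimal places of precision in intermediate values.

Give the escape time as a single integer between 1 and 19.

z_0 = 0 + 0i, c = 0.1150 + 0.3750i
Iter 1: z = 0.1150 + 0.3750i, |z|^2 = 0.1538
Iter 2: z = -0.0124 + 0.4612i, |z|^2 = 0.2129
Iter 3: z = -0.0976 + 0.3636i, |z|^2 = 0.1417
Iter 4: z = -0.0077 + 0.3040i, |z|^2 = 0.0925
Iter 5: z = 0.0226 + 0.3703i, |z|^2 = 0.1377
Iter 6: z = -0.0216 + 0.3918i, |z|^2 = 0.1539
Iter 7: z = -0.0380 + 0.3580i, |z|^2 = 0.1296
Iter 8: z = -0.0117 + 0.3478i, |z|^2 = 0.1211
Iter 9: z = -0.0058 + 0.3668i, |z|^2 = 0.1346
Iter 10: z = -0.0195 + 0.3707i, |z|^2 = 0.1378
Iter 11: z = -0.0221 + 0.3605i, |z|^2 = 0.1305
Iter 12: z = -0.0145 + 0.3591i, |z|^2 = 0.1292
Iter 13: z = -0.0137 + 0.3646i, |z|^2 = 0.1331
Iter 14: z = -0.0177 + 0.3650i, |z|^2 = 0.1335
Iter 15: z = -0.0179 + 0.3620i, |z|^2 = 0.1314
Iter 16: z = -0.0158 + 0.3620i, |z|^2 = 0.1313
Iter 17: z = -0.0158 + 0.3636i, |z|^2 = 0.1324
Iter 18: z = -0.0169 + 0.3635i, |z|^2 = 0.1324

Answer: 19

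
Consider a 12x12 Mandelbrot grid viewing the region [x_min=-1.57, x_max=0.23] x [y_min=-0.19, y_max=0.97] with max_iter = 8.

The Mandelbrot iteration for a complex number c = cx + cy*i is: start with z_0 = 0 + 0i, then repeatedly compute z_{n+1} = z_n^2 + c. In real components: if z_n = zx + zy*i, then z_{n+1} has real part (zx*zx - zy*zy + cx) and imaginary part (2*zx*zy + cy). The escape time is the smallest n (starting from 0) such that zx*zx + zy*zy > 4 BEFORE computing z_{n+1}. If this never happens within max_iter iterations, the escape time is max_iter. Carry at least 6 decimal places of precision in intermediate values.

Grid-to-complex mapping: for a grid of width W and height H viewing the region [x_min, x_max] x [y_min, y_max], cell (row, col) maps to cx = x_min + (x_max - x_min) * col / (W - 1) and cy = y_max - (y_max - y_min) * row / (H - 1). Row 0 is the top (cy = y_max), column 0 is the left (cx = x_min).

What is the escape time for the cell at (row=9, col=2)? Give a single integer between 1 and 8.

Answer: 8

Derivation:
z_0 = 0 + 0i, c = -1.2427 + 0.0209i
Iter 1: z = -1.2427 + 0.0209i, |z|^2 = 1.5448
Iter 2: z = 0.3012 + -0.0311i, |z|^2 = 0.0917
Iter 3: z = -1.1530 + 0.0022i, |z|^2 = 1.3293
Iter 4: z = 0.0866 + 0.0158i, |z|^2 = 0.0078
Iter 5: z = -1.2355 + 0.0237i, |z|^2 = 1.5270
Iter 6: z = 0.2831 + -0.0375i, |z|^2 = 0.0816
Iter 7: z = -1.1640 + -0.0003i, |z|^2 = 1.3548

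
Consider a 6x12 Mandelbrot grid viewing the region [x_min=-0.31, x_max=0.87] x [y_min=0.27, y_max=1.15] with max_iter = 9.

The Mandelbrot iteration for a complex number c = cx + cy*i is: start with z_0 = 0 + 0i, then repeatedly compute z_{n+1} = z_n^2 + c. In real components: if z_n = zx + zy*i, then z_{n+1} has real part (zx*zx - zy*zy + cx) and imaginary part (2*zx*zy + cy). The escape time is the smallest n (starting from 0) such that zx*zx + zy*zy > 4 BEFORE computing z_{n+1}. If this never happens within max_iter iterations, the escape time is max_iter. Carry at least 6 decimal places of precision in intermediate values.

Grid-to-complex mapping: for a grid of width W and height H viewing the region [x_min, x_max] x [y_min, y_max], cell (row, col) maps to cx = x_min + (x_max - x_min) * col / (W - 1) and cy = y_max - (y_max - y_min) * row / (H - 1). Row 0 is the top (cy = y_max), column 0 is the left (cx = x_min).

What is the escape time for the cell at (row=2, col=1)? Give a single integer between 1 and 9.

Answer: 9

Derivation:
z_0 = 0 + 0i, c = -0.0740 + 0.9900i
Iter 1: z = -0.0740 + 0.9900i, |z|^2 = 0.9856
Iter 2: z = -1.0486 + 0.8435i, |z|^2 = 1.8111
Iter 3: z = 0.3142 + -0.7790i, |z|^2 = 0.7055
Iter 4: z = -0.5821 + 0.5006i, |z|^2 = 0.5894
Iter 5: z = 0.0143 + 0.4072i, |z|^2 = 0.1660
Iter 6: z = -0.2396 + 1.0017i, |z|^2 = 1.0607
Iter 7: z = -1.0199 + 0.5100i, |z|^2 = 1.3002
Iter 8: z = 0.7061 + -0.0502i, |z|^2 = 0.5012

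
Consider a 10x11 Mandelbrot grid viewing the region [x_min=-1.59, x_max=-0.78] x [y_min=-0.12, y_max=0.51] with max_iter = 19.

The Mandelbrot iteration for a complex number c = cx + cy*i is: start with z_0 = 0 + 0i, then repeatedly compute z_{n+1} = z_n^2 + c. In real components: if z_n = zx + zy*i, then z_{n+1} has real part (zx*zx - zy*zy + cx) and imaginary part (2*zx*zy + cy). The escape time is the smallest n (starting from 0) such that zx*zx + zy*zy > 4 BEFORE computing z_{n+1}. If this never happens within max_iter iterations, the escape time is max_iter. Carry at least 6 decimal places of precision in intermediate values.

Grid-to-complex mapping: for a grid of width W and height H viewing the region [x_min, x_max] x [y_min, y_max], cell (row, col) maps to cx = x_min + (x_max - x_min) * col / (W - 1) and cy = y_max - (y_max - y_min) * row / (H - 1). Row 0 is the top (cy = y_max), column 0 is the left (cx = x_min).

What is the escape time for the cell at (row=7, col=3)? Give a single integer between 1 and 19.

Answer: 19

Derivation:
z_0 = 0 + 0i, c = -1.3200 + 0.0690i
Iter 1: z = -1.3200 + 0.0690i, |z|^2 = 1.7472
Iter 2: z = 0.4176 + -0.1132i, |z|^2 = 0.1872
Iter 3: z = -1.1584 + -0.0255i, |z|^2 = 1.3425
Iter 4: z = 0.0212 + 0.1281i, |z|^2 = 0.0169
Iter 5: z = -1.3360 + 0.0744i, |z|^2 = 1.7903
Iter 6: z = 0.4593 + -0.1299i, |z|^2 = 0.2278
Iter 7: z = -1.1259 + -0.0503i, |z|^2 = 1.2703
Iter 8: z = -0.0548 + 0.1823i, |z|^2 = 0.0362
Iter 9: z = -1.3502 + 0.0490i, |z|^2 = 1.8255
Iter 10: z = 0.5007 + -0.0634i, |z|^2 = 0.2547
Iter 11: z = -1.0733 + 0.0055i, |z|^2 = 1.1521
Iter 12: z = -0.1680 + 0.0572i, |z|^2 = 0.0315
Iter 13: z = -1.2950 + 0.0498i, |z|^2 = 1.6796
Iter 14: z = 0.3547 + -0.0600i, |z|^2 = 0.1294
Iter 15: z = -1.1978 + 0.0265i, |z|^2 = 1.4354
Iter 16: z = 0.1140 + 0.0056i, |z|^2 = 0.0130
Iter 17: z = -1.3070 + 0.0703i, |z|^2 = 1.7133
Iter 18: z = 0.3834 + -0.1147i, |z|^2 = 0.1601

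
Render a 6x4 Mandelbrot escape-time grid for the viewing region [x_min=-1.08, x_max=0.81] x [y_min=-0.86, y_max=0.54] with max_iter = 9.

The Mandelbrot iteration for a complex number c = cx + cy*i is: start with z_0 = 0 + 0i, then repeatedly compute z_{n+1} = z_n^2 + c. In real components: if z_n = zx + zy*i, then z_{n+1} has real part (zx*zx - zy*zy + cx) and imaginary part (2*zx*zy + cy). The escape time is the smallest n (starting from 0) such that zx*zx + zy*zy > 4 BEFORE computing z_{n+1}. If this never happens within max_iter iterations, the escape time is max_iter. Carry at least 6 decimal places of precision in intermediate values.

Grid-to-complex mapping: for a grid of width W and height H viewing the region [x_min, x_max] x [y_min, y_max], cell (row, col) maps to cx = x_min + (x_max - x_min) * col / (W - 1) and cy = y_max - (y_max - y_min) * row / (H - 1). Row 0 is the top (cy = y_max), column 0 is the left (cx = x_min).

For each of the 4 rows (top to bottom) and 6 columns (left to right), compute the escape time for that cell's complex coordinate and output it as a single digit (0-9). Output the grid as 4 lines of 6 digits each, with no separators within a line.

Answer: 579963
999963
799993
346632

Derivation:
(row=0, col=0): c = -1.0800 + 0.5400i → escape time 5
(row=0, col=1): c = -0.7020 + 0.5400i → escape time 7
(row=0, col=2): c = -0.3240 + 0.5400i → escape time 9
(row=0, col=3): c = 0.0540 + 0.5400i → escape time 9
(row=0, col=4): c = 0.4320 + 0.5400i → escape time 6
(row=0, col=5): c = 0.8100 + 0.5400i → escape time 3
(row=1, col=0): c = -1.0800 + 0.0733i → escape time 9
(row=1, col=1): c = -0.7020 + 0.0733i → escape time 9
(row=1, col=2): c = -0.3240 + 0.0733i → escape time 9
(row=1, col=3): c = 0.0540 + 0.0733i → escape time 9
(row=1, col=4): c = 0.4320 + 0.0733i → escape time 6
(row=1, col=5): c = 0.8100 + 0.0733i → escape time 3
(row=2, col=0): c = -1.0800 + -0.3933i → escape time 7
(row=2, col=1): c = -0.7020 + -0.3933i → escape time 9
(row=2, col=2): c = -0.3240 + -0.3933i → escape time 9
(row=2, col=3): c = 0.0540 + -0.3933i → escape time 9
(row=2, col=4): c = 0.4320 + -0.3933i → escape time 9
(row=2, col=5): c = 0.8100 + -0.3933i → escape time 3
(row=3, col=0): c = -1.0800 + -0.8600i → escape time 3
(row=3, col=1): c = -0.7020 + -0.8600i → escape time 4
(row=3, col=2): c = -0.3240 + -0.8600i → escape time 6
(row=3, col=3): c = 0.0540 + -0.8600i → escape time 6
(row=3, col=4): c = 0.4320 + -0.8600i → escape time 3
(row=3, col=5): c = 0.8100 + -0.8600i → escape time 2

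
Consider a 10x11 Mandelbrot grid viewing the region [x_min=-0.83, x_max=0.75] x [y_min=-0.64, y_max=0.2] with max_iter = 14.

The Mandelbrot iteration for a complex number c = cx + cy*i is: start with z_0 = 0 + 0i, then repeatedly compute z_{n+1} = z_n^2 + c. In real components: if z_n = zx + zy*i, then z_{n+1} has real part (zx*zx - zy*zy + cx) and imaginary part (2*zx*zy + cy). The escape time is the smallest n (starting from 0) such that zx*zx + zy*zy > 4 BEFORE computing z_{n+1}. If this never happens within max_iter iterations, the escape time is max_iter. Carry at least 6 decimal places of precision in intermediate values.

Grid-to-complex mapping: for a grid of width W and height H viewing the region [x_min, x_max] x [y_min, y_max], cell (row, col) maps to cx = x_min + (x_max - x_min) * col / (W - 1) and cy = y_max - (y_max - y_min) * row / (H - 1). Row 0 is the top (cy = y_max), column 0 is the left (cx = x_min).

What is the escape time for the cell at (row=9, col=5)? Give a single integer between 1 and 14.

z_0 = 0 + 0i, c = 0.0478 + -0.5560i
Iter 1: z = 0.0478 + -0.5560i, |z|^2 = 0.3114
Iter 2: z = -0.2591 + -0.6091i, |z|^2 = 0.4382
Iter 3: z = -0.2561 + -0.2404i, |z|^2 = 0.1234
Iter 4: z = 0.0556 + -0.4329i, |z|^2 = 0.1905
Iter 5: z = -0.1365 + -0.6041i, |z|^2 = 0.3836
Iter 6: z = -0.2986 + -0.3911i, |z|^2 = 0.2421
Iter 7: z = -0.0160 + -0.3225i, |z|^2 = 0.1042
Iter 8: z = -0.0560 + -0.5457i, |z|^2 = 0.3009
Iter 9: z = -0.2468 + -0.4949i, |z|^2 = 0.3059
Iter 10: z = -0.1362 + -0.3117i, |z|^2 = 0.1157
Iter 11: z = -0.0308 + -0.4711i, |z|^2 = 0.2229
Iter 12: z = -0.1732 + -0.5270i, |z|^2 = 0.3077
Iter 13: z = -0.2000 + -0.3735i, |z|^2 = 0.1795

Answer: 14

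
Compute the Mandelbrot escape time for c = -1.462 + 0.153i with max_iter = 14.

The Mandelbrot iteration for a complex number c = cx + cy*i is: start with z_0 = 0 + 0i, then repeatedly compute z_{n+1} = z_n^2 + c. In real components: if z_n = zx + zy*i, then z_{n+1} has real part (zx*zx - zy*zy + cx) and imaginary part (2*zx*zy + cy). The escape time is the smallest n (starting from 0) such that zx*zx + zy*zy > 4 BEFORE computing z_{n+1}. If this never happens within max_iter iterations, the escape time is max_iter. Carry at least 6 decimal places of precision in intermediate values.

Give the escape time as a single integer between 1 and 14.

Answer: 6

Derivation:
z_0 = 0 + 0i, c = -1.4620 + 0.1530i
Iter 1: z = -1.4620 + 0.1530i, |z|^2 = 2.1609
Iter 2: z = 0.6520 + -0.2944i, |z|^2 = 0.5118
Iter 3: z = -1.1235 + -0.2309i, |z|^2 = 1.3156
Iter 4: z = -0.2530 + 0.6718i, |z|^2 = 0.5153
Iter 5: z = -1.8493 + -0.1870i, |z|^2 = 3.4548
Iter 6: z = 1.9229 + 0.8446i, |z|^2 = 4.4107
Escaped at iteration 6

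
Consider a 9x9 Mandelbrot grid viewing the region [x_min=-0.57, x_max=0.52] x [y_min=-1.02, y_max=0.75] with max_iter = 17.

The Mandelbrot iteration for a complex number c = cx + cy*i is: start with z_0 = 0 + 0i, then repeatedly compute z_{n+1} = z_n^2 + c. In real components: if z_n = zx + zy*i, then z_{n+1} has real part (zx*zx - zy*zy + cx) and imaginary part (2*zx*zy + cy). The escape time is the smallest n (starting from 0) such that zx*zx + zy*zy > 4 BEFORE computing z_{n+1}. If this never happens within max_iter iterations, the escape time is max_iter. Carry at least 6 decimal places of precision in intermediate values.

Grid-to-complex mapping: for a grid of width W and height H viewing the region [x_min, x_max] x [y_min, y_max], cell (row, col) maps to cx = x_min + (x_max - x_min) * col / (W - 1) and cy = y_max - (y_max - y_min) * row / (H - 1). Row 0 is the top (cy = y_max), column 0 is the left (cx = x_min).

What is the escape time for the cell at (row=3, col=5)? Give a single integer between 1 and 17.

Answer: 17

Derivation:
z_0 = 0 + 0i, c = 0.1112 + 0.0862i
Iter 1: z = 0.1112 + 0.0862i, |z|^2 = 0.0198
Iter 2: z = 0.1162 + 0.1054i, |z|^2 = 0.0246
Iter 3: z = 0.1136 + 0.1108i, |z|^2 = 0.0252
Iter 4: z = 0.1119 + 0.1114i, |z|^2 = 0.0249
Iter 5: z = 0.1114 + 0.1112i, |z|^2 = 0.0248
Iter 6: z = 0.1113 + 0.1110i, |z|^2 = 0.0247
Iter 7: z = 0.1113 + 0.1110i, |z|^2 = 0.0247
Iter 8: z = 0.1113 + 0.1110i, |z|^2 = 0.0247
Iter 9: z = 0.1113 + 0.1110i, |z|^2 = 0.0247
Iter 10: z = 0.1113 + 0.1110i, |z|^2 = 0.0247
Iter 11: z = 0.1113 + 0.1110i, |z|^2 = 0.0247
Iter 12: z = 0.1113 + 0.1110i, |z|^2 = 0.0247
Iter 13: z = 0.1113 + 0.1110i, |z|^2 = 0.0247
Iter 14: z = 0.1113 + 0.1110i, |z|^2 = 0.0247
Iter 15: z = 0.1113 + 0.1110i, |z|^2 = 0.0247
Iter 16: z = 0.1113 + 0.1110i, |z|^2 = 0.0247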